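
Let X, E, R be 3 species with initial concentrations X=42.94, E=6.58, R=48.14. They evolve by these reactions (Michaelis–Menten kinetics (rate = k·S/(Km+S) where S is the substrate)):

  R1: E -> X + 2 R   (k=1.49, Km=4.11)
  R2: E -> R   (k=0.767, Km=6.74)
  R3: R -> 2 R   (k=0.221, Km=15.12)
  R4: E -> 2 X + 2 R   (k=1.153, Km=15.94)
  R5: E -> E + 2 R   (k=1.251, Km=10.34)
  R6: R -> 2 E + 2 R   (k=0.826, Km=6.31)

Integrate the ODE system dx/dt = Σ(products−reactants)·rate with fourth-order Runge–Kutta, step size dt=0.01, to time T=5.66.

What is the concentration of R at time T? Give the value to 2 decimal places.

R at T = 74.64

RK4 with dt=0.01: 566 steps to T=5.66. Trajectory (selected grid times):
t=0.00: X=42.94 E=6.58 R=48.14
t=0.63: X=43.94 E=6.48 R=51.13
t=1.26: X=44.93 E=6.39 R=54.11
t=1.89: X=45.91 E=6.31 R=57.07
t=2.52: X=46.89 E=6.25 R=60.03
t=3.14: X=47.85 E=6.19 R=62.92
t=3.77: X=48.82 E=6.14 R=65.86
t=4.40: X=49.78 E=6.10 R=68.79
t=5.03: X=50.74 E=6.07 R=71.72
t=5.66: X=51.70 E=6.04 R=74.64
Read off R at T=5.66: 74.64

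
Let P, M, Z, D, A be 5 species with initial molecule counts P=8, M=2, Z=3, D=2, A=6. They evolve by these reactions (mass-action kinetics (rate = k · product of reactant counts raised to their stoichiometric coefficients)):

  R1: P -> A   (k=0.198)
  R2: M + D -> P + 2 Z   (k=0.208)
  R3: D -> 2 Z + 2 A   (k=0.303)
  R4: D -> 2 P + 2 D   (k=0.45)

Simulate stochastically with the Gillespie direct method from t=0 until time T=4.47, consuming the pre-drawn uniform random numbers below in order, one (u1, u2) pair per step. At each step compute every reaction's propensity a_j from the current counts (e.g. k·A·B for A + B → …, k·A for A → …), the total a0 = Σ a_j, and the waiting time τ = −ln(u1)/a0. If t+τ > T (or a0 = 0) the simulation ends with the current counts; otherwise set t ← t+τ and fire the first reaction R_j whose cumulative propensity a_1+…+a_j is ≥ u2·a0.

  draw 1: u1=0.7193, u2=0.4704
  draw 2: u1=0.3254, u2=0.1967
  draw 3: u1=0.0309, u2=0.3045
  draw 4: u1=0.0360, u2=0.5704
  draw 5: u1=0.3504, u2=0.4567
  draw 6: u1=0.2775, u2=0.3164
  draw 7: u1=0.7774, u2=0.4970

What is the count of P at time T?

t=0.000: P=8 M=2 Z=3 D=2 A=6
Draw 1: a1=1.584, a2=0.832, a3=0.606, a4=0.900, a0=3.922; τ=−ln(0.7193)/3.922=0.084 → t=0.084; u2·a0=0.4704·3.922=1.845; a1=1.584 < 1.845 ≤ a1+a2=2.416 → R2 fires; P=9 M=1 Z=5 D=1 A=6
Draw 2: a1=1.782, a2=0.208, a3=0.303, a4=0.450, a0=2.743; τ=−ln(0.3254)/2.743=0.409 → t=0.493; u2·a0=0.1967·2.743=0.540 ≤ a1=1.782 → R1 fires; P=8 M=1 Z=5 D=1 A=7
Draw 3: a1=1.584, a2=0.208, a3=0.303, a4=0.450, a0=2.545; τ=−ln(0.0309)/2.545=1.366 → t=1.860; u2·a0=0.3045·2.545=0.775 ≤ a1=1.584 → R1 fires; P=7 M=1 Z=5 D=1 A=8
Draw 4: a1=1.386, a2=0.208, a3=0.303, a4=0.450, a0=2.347; τ=−ln(0.0360)/2.347=1.416 → t=3.276; u2·a0=0.5704·2.347=1.339 ≤ a1=1.386 → R1 fires; P=6 M=1 Z=5 D=1 A=9
Draw 5: a1=1.188, a2=0.208, a3=0.303, a4=0.450, a0=2.149; τ=−ln(0.3504)/2.149=0.488 → t=3.764; u2·a0=0.4567·2.149=0.981 ≤ a1=1.188 → R1 fires; P=5 M=1 Z=5 D=1 A=10
Draw 6: a1=0.990, a2=0.208, a3=0.303, a4=0.450, a0=1.951; τ=−ln(0.2775)/1.951=0.657 → t=4.421; u2·a0=0.3164·1.951=0.617 ≤ a1=0.990 → R1 fires; P=4 M=1 Z=5 D=1 A=11
Draw 7: a1=0.792, a2=0.208, a3=0.303, a4=0.450, a0=1.753; τ=−ln(0.7774)/1.753=0.144 → t=4.565 > T=4.47: stop.
Read off P at T=4.47: 4

P at T = 4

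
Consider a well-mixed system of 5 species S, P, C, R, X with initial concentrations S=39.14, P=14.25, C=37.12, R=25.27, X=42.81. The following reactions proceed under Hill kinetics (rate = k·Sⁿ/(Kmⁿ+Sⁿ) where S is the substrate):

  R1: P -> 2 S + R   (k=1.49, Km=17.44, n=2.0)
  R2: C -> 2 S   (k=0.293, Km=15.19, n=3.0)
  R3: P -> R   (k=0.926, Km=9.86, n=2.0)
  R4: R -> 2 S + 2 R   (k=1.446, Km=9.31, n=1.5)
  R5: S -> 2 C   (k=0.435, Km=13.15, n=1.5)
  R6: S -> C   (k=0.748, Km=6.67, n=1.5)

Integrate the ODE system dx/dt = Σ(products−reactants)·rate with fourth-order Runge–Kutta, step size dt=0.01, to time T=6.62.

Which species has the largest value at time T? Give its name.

RK4 with dt=0.01: 662 steps to T=6.62. Trajectory (selected grid times):
t=0.00: S=39.14 P=14.25 C=37.12 R=25.27 X=42.81
t=0.74: S=41.37 P=13.37 C=37.98 R=27.03 X=42.81
t=1.47: S=43.53 P=12.56 C=38.83 R=28.73 X=42.81
t=2.21: S=45.68 P=11.78 C=39.71 R=30.41 X=42.81
t=2.94: S=47.76 P=11.07 C=40.57 R=32.04 X=42.81
t=3.68: S=49.83 P=10.39 C=41.46 R=33.64 X=42.81
t=4.41: S=51.83 P=9.78 C=42.34 R=35.18 X=42.81
t=5.15: S=53.83 P=9.20 C=43.23 R=36.71 X=42.81
t=5.88: S=55.76 P=8.67 C=44.12 R=38.18 X=42.81
t=6.62: S=57.69 P=8.17 C=45.02 R=39.63 X=42.81
At T=6.62: S=57.69 P=8.17 C=45.02 R=39.63 X=42.81; the largest is S.

Dominant species at T: S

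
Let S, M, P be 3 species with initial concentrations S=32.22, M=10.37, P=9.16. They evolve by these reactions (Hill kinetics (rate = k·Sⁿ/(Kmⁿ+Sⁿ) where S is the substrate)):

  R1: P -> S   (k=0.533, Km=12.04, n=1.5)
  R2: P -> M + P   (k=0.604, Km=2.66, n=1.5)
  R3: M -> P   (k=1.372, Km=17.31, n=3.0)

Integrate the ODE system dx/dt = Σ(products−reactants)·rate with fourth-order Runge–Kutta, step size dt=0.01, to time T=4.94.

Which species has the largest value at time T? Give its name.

Dominant species at T: S

RK4 with dt=0.01: 494 steps to T=4.94. Trajectory (selected grid times):
t=0.00: S=32.22 M=10.37 P=9.16
t=0.55: S=32.34 M=10.52 P=9.18
t=1.10: S=32.45 M=10.67 P=9.20
t=1.65: S=32.57 M=10.81 P=9.23
t=2.20: S=32.69 M=10.95 P=9.26
t=2.74: S=32.81 M=11.08 P=9.30
t=3.29: S=32.92 M=11.21 P=9.34
t=3.84: S=33.04 M=11.33 P=9.38
t=4.39: S=33.16 M=11.45 P=9.43
t=4.94: S=33.28 M=11.57 P=9.48
At T=4.94: S=33.28 M=11.57 P=9.48; the largest is S.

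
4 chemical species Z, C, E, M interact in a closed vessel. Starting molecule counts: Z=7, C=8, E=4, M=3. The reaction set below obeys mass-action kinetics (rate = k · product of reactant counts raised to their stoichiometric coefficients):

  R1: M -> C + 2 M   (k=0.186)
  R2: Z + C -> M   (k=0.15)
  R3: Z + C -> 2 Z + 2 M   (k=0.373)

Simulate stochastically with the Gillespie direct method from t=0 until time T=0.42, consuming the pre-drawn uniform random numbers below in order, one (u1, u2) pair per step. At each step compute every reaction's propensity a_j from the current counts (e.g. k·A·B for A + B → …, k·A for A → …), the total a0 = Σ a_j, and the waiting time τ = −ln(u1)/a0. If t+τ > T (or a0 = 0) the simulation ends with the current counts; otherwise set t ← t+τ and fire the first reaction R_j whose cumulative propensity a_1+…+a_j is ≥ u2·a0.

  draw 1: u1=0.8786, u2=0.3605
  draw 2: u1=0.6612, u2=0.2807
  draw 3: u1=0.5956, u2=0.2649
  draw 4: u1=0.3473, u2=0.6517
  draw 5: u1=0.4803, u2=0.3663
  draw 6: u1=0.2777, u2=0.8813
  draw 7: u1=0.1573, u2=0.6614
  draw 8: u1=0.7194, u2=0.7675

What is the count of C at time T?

C at T = 1

t=0.000: Z=7 C=8 E=4 M=3
Draw 1: a1=0.558, a2=8.400, a3=20.888, a0=29.846; τ=−ln(0.8786)/29.846=0.004 → t=0.004; u2·a0=0.3605·29.846=10.759; a1+a2=8.958 < 10.759 ≤ a1+…+a3=29.846 → R3 fires; Z=8 C=7 E=4 M=5
Draw 2: a1=0.930, a2=8.400, a3=20.888, a0=30.218; τ=−ln(0.6612)/30.218=0.014 → t=0.018; u2·a0=0.2807·30.218=8.482; a1=0.930 < 8.482 ≤ a1+a2=9.330 → R2 fires; Z=7 C=6 E=4 M=6
Draw 3: a1=1.116, a2=6.300, a3=15.666, a0=23.082; τ=−ln(0.5956)/23.082=0.022 → t=0.040; u2·a0=0.2649·23.082=6.114; a1=1.116 < 6.114 ≤ a1+a2=7.416 → R2 fires; Z=6 C=5 E=4 M=7
Draw 4: a1=1.302, a2=4.500, a3=11.190, a0=16.992; τ=−ln(0.3473)/16.992=0.062 → t=0.103; u2·a0=0.6517·16.992=11.074; a1+a2=5.802 < 11.074 ≤ a1+…+a3=16.992 → R3 fires; Z=7 C=4 E=4 M=9
Draw 5: a1=1.674, a2=4.200, a3=10.444, a0=16.318; τ=−ln(0.4803)/16.318=0.045 → t=0.148; u2·a0=0.3663·16.318=5.977; a1+a2=5.874 < 5.977 ≤ a1+…+a3=16.318 → R3 fires; Z=8 C=3 E=4 M=11
Draw 6: a1=2.046, a2=3.600, a3=8.952, a0=14.598; τ=−ln(0.2777)/14.598=0.088 → t=0.235; u2·a0=0.8813·14.598=12.865; a1+a2=5.646 < 12.865 ≤ a1+…+a3=14.598 → R3 fires; Z=9 C=2 E=4 M=13
Draw 7: a1=2.418, a2=2.700, a3=6.714, a0=11.832; τ=−ln(0.1573)/11.832=0.156 → t=0.392; u2·a0=0.6614·11.832=7.826; a1+a2=5.118 < 7.826 ≤ a1+…+a3=11.832 → R3 fires; Z=10 C=1 E=4 M=15
Draw 8: a1=2.790, a2=1.500, a3=3.730, a0=8.020; τ=−ln(0.7194)/8.020=0.041 → t=0.433 > T=0.42: stop.
Read off C at T=0.42: 1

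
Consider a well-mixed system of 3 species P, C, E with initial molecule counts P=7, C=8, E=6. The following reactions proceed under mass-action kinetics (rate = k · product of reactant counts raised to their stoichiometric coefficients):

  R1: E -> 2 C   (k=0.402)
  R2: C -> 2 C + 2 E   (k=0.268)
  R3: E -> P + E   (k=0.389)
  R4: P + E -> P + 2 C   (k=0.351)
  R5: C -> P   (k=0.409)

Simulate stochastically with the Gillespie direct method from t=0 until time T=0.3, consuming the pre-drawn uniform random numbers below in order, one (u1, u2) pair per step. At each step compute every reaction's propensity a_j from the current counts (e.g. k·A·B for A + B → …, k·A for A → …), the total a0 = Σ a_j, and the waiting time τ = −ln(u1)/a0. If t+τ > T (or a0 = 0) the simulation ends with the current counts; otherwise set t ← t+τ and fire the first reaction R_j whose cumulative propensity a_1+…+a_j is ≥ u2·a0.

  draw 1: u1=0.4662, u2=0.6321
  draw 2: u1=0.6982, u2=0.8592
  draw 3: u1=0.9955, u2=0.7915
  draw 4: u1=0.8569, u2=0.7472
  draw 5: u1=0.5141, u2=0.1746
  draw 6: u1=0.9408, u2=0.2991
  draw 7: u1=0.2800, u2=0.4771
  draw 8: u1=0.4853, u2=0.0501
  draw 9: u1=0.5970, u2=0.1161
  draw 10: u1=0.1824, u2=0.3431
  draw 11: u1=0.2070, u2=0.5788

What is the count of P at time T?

t=0.000: P=7 C=8 E=6
Draw 1: a1=2.412, a2=2.144, a3=2.334, a4=14.742, a5=3.272, a0=24.904; τ=−ln(0.4662)/24.904=0.031 → t=0.031; u2·a0=0.6321·24.904=15.742; a1+…+a3=6.890 < 15.742 ≤ a1+…+a4=21.632 → R4 fires; P=7 C=10 E=5
Draw 2: a1=2.010, a2=2.680, a3=1.945, a4=12.285, a5=4.090, a0=23.010; τ=−ln(0.6982)/23.010=0.016 → t=0.046; u2·a0=0.8592·23.010=19.770; a1+…+a4=18.920 < 19.770 ≤ a1+…+a5=23.010 → R5 fires; P=8 C=9 E=5
Draw 3: a1=2.010, a2=2.412, a3=1.945, a4=14.040, a5=3.681, a0=24.088; τ=−ln(0.9955)/24.088=0.000 → t=0.046; u2·a0=0.7915·24.088=19.066; a1+…+a3=6.367 < 19.066 ≤ a1+…+a4=20.407 → R4 fires; P=8 C=11 E=4
Draw 4: a1=1.608, a2=2.948, a3=1.556, a4=11.232, a5=4.499, a0=21.843; τ=−ln(0.8569)/21.843=0.007 → t=0.054; u2·a0=0.7472·21.843=16.321; a1+…+a3=6.112 < 16.321 ≤ a1+…+a4=17.344 → R4 fires; P=8 C=13 E=3
Draw 5: a1=1.206, a2=3.484, a3=1.167, a4=8.424, a5=5.317, a0=19.598; τ=−ln(0.5141)/19.598=0.034 → t=0.087; u2·a0=0.1746·19.598=3.422; a1=1.206 < 3.422 ≤ a1+a2=4.690 → R2 fires; P=8 C=14 E=5
Draw 6: a1=2.010, a2=3.752, a3=1.945, a4=14.040, a5=5.726, a0=27.473; τ=−ln(0.9408)/27.473=0.002 → t=0.090; u2·a0=0.2991·27.473=8.217; a1+…+a3=7.707 < 8.217 ≤ a1+…+a4=21.747 → R4 fires; P=8 C=16 E=4
Draw 7: a1=1.608, a2=4.288, a3=1.556, a4=11.232, a5=6.544, a0=25.228; τ=−ln(0.2800)/25.228=0.050 → t=0.140; u2·a0=0.4771·25.228=12.036; a1+…+a3=7.452 < 12.036 ≤ a1+…+a4=18.684 → R4 fires; P=8 C=18 E=3
Draw 8: a1=1.206, a2=4.824, a3=1.167, a4=8.424, a5=7.362, a0=22.983; τ=−ln(0.4853)/22.983=0.031 → t=0.172; u2·a0=0.0501·22.983=1.151 ≤ a1=1.206 → R1 fires; P=8 C=20 E=2
Draw 9: a1=0.804, a2=5.360, a3=0.778, a4=5.616, a5=8.180, a0=20.738; τ=−ln(0.5970)/20.738=0.025 → t=0.196; u2·a0=0.1161·20.738=2.408; a1=0.804 < 2.408 ≤ a1+a2=6.164 → R2 fires; P=8 C=21 E=4
Draw 10: a1=1.608, a2=5.628, a3=1.556, a4=11.232, a5=8.589, a0=28.613; τ=−ln(0.1824)/28.613=0.059 → t=0.256; u2·a0=0.3431·28.613=9.817; a1+…+a3=8.792 < 9.817 ≤ a1+…+a4=20.024 → R4 fires; P=8 C=23 E=3
Draw 11: a1=1.206, a2=6.164, a3=1.167, a4=8.424, a5=9.407, a0=26.368; τ=−ln(0.2070)/26.368=0.060 → t=0.316 > T=0.3: stop.
Read off P at T=0.3: 8

P at T = 8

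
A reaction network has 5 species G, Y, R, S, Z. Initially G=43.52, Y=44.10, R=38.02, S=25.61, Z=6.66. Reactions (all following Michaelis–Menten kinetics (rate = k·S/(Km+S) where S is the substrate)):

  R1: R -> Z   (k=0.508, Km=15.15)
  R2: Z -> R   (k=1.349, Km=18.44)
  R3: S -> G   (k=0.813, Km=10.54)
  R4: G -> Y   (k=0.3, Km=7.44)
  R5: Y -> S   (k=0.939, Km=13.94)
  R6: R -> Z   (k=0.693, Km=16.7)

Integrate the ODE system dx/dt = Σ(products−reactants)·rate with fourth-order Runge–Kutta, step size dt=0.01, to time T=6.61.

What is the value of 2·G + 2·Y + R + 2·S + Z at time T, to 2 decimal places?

Value at T = 271.14

Check how each reaction changes W = 2·G + 2·Y + R + 2·S + Z (weight of products minus weight of reactants):
R1: R -> Z: (1·1) − (1·1) = 1 − 1 = 0
R2: Z -> R: (1·1) − (1·1) = 1 − 1 = 0
R3: S -> G: (2·1) − (2·1) = 2 − 2 = 0
R4: G -> Y: (2·1) − (2·1) = 2 − 2 = 0
R5: Y -> S: (2·1) − (2·1) = 2 − 2 = 0
R6: R -> Z: (1·1) − (1·1) = 1 − 1 = 0
Every reaction leaves W unchanged, so W is conserved and no simulation is needed: W(T) = W(0) = 2·43.52 + 2·44.10 + 38.02 + 2·25.61 + 6.66 = 271.14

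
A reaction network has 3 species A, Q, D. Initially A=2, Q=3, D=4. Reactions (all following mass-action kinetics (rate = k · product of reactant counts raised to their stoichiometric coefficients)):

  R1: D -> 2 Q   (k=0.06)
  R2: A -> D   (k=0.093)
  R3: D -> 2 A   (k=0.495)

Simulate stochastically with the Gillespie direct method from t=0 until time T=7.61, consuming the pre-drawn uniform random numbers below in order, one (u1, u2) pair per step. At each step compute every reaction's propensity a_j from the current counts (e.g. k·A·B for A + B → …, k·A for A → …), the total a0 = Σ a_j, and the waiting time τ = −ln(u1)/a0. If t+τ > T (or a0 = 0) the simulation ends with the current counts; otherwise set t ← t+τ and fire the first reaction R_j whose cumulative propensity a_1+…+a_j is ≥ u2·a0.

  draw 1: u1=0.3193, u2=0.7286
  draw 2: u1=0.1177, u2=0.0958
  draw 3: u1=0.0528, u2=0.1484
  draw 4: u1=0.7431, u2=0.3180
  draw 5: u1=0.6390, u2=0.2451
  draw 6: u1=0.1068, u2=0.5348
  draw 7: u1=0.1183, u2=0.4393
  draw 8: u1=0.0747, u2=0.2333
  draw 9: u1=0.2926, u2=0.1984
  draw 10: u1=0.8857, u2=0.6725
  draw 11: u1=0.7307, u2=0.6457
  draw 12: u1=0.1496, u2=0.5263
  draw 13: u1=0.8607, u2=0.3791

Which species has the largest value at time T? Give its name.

t=0.000: A=2 Q=3 D=4
Draw 1: a1=0.240, a2=0.186, a3=1.980, a0=2.406; τ=−ln(0.3193)/2.406=0.474 → t=0.474; u2·a0=0.7286·2.406=1.753; a1+a2=0.426 < 1.753 ≤ a1+…+a3=2.406 → R3 fires; A=4 Q=3 D=3
Draw 2: a1=0.180, a2=0.372, a3=1.485, a0=2.037; τ=−ln(0.1177)/2.037=1.050 → t=1.525; u2·a0=0.0958·2.037=0.195; a1=0.180 < 0.195 ≤ a1+a2=0.552 → R2 fires; A=3 Q=3 D=4
Draw 3: a1=0.240, a2=0.279, a3=1.980, a0=2.499; τ=−ln(0.0528)/2.499=1.177 → t=2.702; u2·a0=0.1484·2.499=0.371; a1=0.240 < 0.371 ≤ a1+a2=0.519 → R2 fires; A=2 Q=3 D=5
Draw 4: a1=0.300, a2=0.186, a3=2.475, a0=2.961; τ=−ln(0.7431)/2.961=0.100 → t=2.802; u2·a0=0.3180·2.961=0.942; a1+a2=0.486 < 0.942 ≤ a1+…+a3=2.961 → R3 fires; A=4 Q=3 D=4
Draw 5: a1=0.240, a2=0.372, a3=1.980, a0=2.592; τ=−ln(0.6390)/2.592=0.173 → t=2.975; u2·a0=0.2451·2.592=0.635; a1+a2=0.612 < 0.635 ≤ a1+…+a3=2.592 → R3 fires; A=6 Q=3 D=3
Draw 6: a1=0.180, a2=0.558, a3=1.485, a0=2.223; τ=−ln(0.1068)/2.223=1.006 → t=3.981; u2·a0=0.5348·2.223=1.189; a1+a2=0.738 < 1.189 ≤ a1+…+a3=2.223 → R3 fires; A=8 Q=3 D=2
Draw 7: a1=0.120, a2=0.744, a3=0.990, a0=1.854; τ=−ln(0.1183)/1.854=1.151 → t=5.132; u2·a0=0.4393·1.854=0.814; a1=0.120 < 0.814 ≤ a1+a2=0.864 → R2 fires; A=7 Q=3 D=3
Draw 8: a1=0.180, a2=0.651, a3=1.485, a0=2.316; τ=−ln(0.0747)/2.316=1.120 → t=6.253; u2·a0=0.2333·2.316=0.540; a1=0.180 < 0.540 ≤ a1+a2=0.831 → R2 fires; A=6 Q=3 D=4
Draw 9: a1=0.240, a2=0.558, a3=1.980, a0=2.778; τ=−ln(0.2926)/2.778=0.442 → t=6.695; u2·a0=0.1984·2.778=0.551; a1=0.240 < 0.551 ≤ a1+a2=0.798 → R2 fires; A=5 Q=3 D=5
Draw 10: a1=0.300, a2=0.465, a3=2.475, a0=3.240; τ=−ln(0.8857)/3.240=0.037 → t=6.732; u2·a0=0.6725·3.240=2.179; a1+a2=0.765 < 2.179 ≤ a1+…+a3=3.240 → R3 fires; A=7 Q=3 D=4
Draw 11: a1=0.240, a2=0.651, a3=1.980, a0=2.871; τ=−ln(0.7307)/2.871=0.109 → t=6.842; u2·a0=0.6457·2.871=1.854; a1+a2=0.891 < 1.854 ≤ a1+…+a3=2.871 → R3 fires; A=9 Q=3 D=3
Draw 12: a1=0.180, a2=0.837, a3=1.485, a0=2.502; τ=−ln(0.1496)/2.502=0.759 → t=7.601; u2·a0=0.5263·2.502=1.317; a1+a2=1.017 < 1.317 ≤ a1+…+a3=2.502 → R3 fires; A=11 Q=3 D=2
Draw 13: a1=0.120, a2=1.023, a3=0.990, a0=2.133; τ=−ln(0.8607)/2.133=0.070 → t=7.671 > T=7.61: stop.
At T=7.61: A=11 Q=3 D=2; the largest is A.

Dominant species at T: A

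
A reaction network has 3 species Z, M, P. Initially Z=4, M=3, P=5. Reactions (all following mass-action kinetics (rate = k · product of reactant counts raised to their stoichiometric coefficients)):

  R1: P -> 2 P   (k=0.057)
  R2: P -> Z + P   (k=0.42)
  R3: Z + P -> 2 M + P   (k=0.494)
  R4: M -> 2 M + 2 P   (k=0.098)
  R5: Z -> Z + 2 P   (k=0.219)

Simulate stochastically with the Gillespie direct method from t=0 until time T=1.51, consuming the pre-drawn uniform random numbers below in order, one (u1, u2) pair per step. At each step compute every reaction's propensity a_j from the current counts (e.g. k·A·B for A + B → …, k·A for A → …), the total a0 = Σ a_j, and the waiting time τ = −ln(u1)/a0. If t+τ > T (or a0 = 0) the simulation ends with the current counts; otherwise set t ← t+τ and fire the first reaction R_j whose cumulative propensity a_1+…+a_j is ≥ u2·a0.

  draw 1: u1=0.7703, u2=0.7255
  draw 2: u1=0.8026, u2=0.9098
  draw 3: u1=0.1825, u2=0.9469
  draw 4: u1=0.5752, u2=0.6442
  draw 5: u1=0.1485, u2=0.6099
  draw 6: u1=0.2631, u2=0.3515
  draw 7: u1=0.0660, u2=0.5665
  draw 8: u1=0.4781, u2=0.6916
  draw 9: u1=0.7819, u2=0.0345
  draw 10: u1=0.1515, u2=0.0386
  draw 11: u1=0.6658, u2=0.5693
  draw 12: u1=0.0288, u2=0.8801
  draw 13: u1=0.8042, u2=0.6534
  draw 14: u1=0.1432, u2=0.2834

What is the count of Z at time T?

t=0.000: Z=4 M=3 P=5
Draw 1: a1=0.285, a2=2.100, a3=9.880, a4=0.294, a5=0.876, a0=13.435; τ=−ln(0.7703)/13.435=0.019 → t=0.019; u2·a0=0.7255·13.435=9.747; a1+a2=2.385 < 9.747 ≤ a1+…+a3=12.265 → R3 fires; Z=3 M=5 P=5
Draw 2: a1=0.285, a2=2.100, a3=7.410, a4=0.490, a5=0.657, a0=10.942; τ=−ln(0.8026)/10.942=0.020 → t=0.040; u2·a0=0.9098·10.942=9.955; a1+…+a3=9.795 < 9.955 ≤ a1+…+a4=10.285 → R4 fires; Z=3 M=6 P=7
Draw 3: a1=0.399, a2=2.940, a3=10.374, a4=0.588, a5=0.657, a0=14.958; τ=−ln(0.1825)/14.958=0.114 → t=0.153; u2·a0=0.9469·14.958=14.164; a1+…+a3=13.713 < 14.164 ≤ a1+…+a4=14.301 → R4 fires; Z=3 M=7 P=9
Draw 4: a1=0.513, a2=3.780, a3=13.338, a4=0.686, a5=0.657, a0=18.974; τ=−ln(0.5752)/18.974=0.029 → t=0.182; u2·a0=0.6442·18.974=12.223; a1+a2=4.293 < 12.223 ≤ a1+…+a3=17.631 → R3 fires; Z=2 M=9 P=9
Draw 5: a1=0.513, a2=3.780, a3=8.892, a4=0.882, a5=0.438, a0=14.505; τ=−ln(0.1485)/14.505=0.131 → t=0.314; u2·a0=0.6099·14.505=8.847; a1+a2=4.293 < 8.847 ≤ a1+…+a3=13.185 → R3 fires; Z=1 M=11 P=9
Draw 6: a1=0.513, a2=3.780, a3=4.446, a4=1.078, a5=0.219, a0=10.036; τ=−ln(0.2631)/10.036=0.133 → t=0.447; u2·a0=0.3515·10.036=3.528; a1=0.513 < 3.528 ≤ a1+a2=4.293 → R2 fires; Z=2 M=11 P=9
Draw 7: a1=0.513, a2=3.780, a3=8.892, a4=1.078, a5=0.438, a0=14.701; τ=−ln(0.0660)/14.701=0.185 → t=0.632; u2·a0=0.5665·14.701=8.328; a1+a2=4.293 < 8.328 ≤ a1+…+a3=13.185 → R3 fires; Z=1 M=13 P=9
Draw 8: a1=0.513, a2=3.780, a3=4.446, a4=1.274, a5=0.219, a0=10.232; τ=−ln(0.4781)/10.232=0.072 → t=0.704; u2·a0=0.6916·10.232=7.076; a1+a2=4.293 < 7.076 ≤ a1+…+a3=8.739 → R3 fires; Z=0 M=15 P=9
Draw 9: a1=0.513, a2=3.780, a3=0.000, a4=1.470, a5=0.000, a0=5.763; τ=−ln(0.7819)/5.763=0.043 → t=0.747; u2·a0=0.0345·5.763=0.199 ≤ a1=0.513 → R1 fires; Z=0 M=15 P=10
Draw 10: a1=0.570, a2=4.200, a3=0.000, a4=1.470, a5=0.000, a0=6.240; τ=−ln(0.1515)/6.240=0.302 → t=1.049; u2·a0=0.0386·6.240=0.241 ≤ a1=0.570 → R1 fires; Z=0 M=15 P=11
Draw 11: a1=0.627, a2=4.620, a3=0.000, a4=1.470, a5=0.000, a0=6.717; τ=−ln(0.6658)/6.717=0.061 → t=1.110; u2·a0=0.5693·6.717=3.824; a1=0.627 < 3.824 ≤ a1+a2=5.247 → R2 fires; Z=1 M=15 P=11
Draw 12: a1=0.627, a2=4.620, a3=5.434, a4=1.470, a5=0.219, a0=12.370; τ=−ln(0.0288)/12.370=0.287 → t=1.396; u2·a0=0.8801·12.370=10.887; a1+…+a3=10.681 < 10.887 ≤ a1+…+a4=12.151 → R4 fires; Z=1 M=16 P=13
Draw 13: a1=0.741, a2=5.460, a3=6.422, a4=1.568, a5=0.219, a0=14.410; τ=−ln(0.8042)/14.410=0.015 → t=1.412; u2·a0=0.6534·14.410=9.415; a1+a2=6.201 < 9.415 ≤ a1+…+a3=12.623 → R3 fires; Z=0 M=18 P=13
Draw 14: a1=0.741, a2=5.460, a3=0.000, a4=1.764, a5=0.000, a0=7.965; τ=−ln(0.1432)/7.965=0.244 → t=1.656 > T=1.51: stop.
Read off Z at T=1.51: 0

Z at T = 0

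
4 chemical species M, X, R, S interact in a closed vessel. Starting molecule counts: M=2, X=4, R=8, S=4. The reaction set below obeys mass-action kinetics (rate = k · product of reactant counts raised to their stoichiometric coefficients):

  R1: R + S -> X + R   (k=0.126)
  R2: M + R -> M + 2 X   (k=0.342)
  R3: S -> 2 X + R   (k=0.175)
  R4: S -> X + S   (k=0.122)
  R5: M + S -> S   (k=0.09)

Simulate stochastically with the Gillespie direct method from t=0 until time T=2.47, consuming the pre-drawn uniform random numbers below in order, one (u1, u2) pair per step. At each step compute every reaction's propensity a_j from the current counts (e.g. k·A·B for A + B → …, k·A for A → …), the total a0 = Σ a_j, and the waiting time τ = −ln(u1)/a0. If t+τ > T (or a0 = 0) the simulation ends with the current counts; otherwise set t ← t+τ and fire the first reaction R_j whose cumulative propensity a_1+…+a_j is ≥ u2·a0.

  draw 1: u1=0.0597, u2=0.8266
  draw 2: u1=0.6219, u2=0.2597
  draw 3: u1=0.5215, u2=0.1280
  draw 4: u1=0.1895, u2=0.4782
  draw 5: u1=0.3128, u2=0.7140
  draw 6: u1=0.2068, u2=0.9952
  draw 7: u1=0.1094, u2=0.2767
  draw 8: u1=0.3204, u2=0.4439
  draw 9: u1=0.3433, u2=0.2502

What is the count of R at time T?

t=0.000: M=2 X=4 R=8 S=4
Draw 1: a1=4.032, a2=5.472, a3=0.700, a4=0.488, a5=0.720, a0=11.412; τ=−ln(0.0597)/11.412=0.247 → t=0.247; u2·a0=0.8266·11.412=9.433; a1=4.032 < 9.433 ≤ a1+a2=9.504 → R2 fires; M=2 X=6 R=7 S=4
Draw 2: a1=3.528, a2=4.788, a3=0.700, a4=0.488, a5=0.720, a0=10.224; τ=−ln(0.6219)/10.224=0.046 → t=0.293; u2·a0=0.2597·10.224=2.655 ≤ a1=3.528 → R1 fires; M=2 X=7 R=7 S=3
Draw 3: a1=2.646, a2=4.788, a3=0.525, a4=0.366, a5=0.540, a0=8.865; τ=−ln(0.5215)/8.865=0.073 → t=0.367; u2·a0=0.1280·8.865=1.135 ≤ a1=2.646 → R1 fires; M=2 X=8 R=7 S=2
Draw 4: a1=1.764, a2=4.788, a3=0.350, a4=0.244, a5=0.360, a0=7.506; τ=−ln(0.1895)/7.506=0.222 → t=0.588; u2·a0=0.4782·7.506=3.589; a1=1.764 < 3.589 ≤ a1+a2=6.552 → R2 fires; M=2 X=10 R=6 S=2
Draw 5: a1=1.512, a2=4.104, a3=0.350, a4=0.244, a5=0.360, a0=6.570; τ=−ln(0.3128)/6.570=0.177 → t=0.765; u2·a0=0.7140·6.570=4.691; a1=1.512 < 4.691 ≤ a1+a2=5.616 → R2 fires; M=2 X=12 R=5 S=2
Draw 6: a1=1.260, a2=3.420, a3=0.350, a4=0.244, a5=0.360, a0=5.634; τ=−ln(0.2068)/5.634=0.280 → t=1.045; u2·a0=0.9952·5.634=5.607; a1+…+a4=5.274 < 5.607 ≤ a1+…+a5=5.634 → R5 fires; M=1 X=12 R=5 S=2
Draw 7: a1=1.260, a2=1.710, a3=0.350, a4=0.244, a5=0.180, a0=3.744; τ=−ln(0.1094)/3.744=0.591 → t=1.636; u2·a0=0.2767·3.744=1.036 ≤ a1=1.260 → R1 fires; M=1 X=13 R=5 S=1
Draw 8: a1=0.630, a2=1.710, a3=0.175, a4=0.122, a5=0.090, a0=2.727; τ=−ln(0.3204)/2.727=0.417 → t=2.053; u2·a0=0.4439·2.727=1.211; a1=0.630 < 1.211 ≤ a1+a2=2.340 → R2 fires; M=1 X=15 R=4 S=1
Draw 9: a1=0.504, a2=1.368, a3=0.175, a4=0.122, a5=0.090, a0=2.259; τ=−ln(0.3433)/2.259=0.473 → t=2.527 > T=2.47: stop.
Read off R at T=2.47: 4

R at T = 4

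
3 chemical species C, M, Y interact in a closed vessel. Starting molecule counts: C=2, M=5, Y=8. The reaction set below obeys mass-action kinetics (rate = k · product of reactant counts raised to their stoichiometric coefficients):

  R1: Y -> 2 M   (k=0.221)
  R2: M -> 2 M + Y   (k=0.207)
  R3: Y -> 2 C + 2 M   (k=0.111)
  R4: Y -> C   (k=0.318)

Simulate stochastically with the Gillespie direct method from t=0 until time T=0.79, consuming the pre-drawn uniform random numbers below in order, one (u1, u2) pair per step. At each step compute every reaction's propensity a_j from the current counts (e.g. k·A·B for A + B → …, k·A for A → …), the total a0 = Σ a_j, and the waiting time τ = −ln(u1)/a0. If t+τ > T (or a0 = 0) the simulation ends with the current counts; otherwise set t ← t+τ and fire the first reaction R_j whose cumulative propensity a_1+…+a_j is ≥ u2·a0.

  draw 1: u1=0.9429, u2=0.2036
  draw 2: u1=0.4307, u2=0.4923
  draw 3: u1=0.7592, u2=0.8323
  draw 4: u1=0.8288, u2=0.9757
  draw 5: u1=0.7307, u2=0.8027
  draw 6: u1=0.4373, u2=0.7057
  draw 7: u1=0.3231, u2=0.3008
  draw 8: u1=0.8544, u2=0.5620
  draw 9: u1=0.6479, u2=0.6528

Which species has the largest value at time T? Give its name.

t=0.000: C=2 M=5 Y=8
Draw 1: a1=1.768, a2=1.035, a3=0.888, a4=2.544, a0=6.235; τ=−ln(0.9429)/6.235=0.009 → t=0.009; u2·a0=0.2036·6.235=1.269 ≤ a1=1.768 → R1 fires; C=2 M=7 Y=7
Draw 2: a1=1.547, a2=1.449, a3=0.777, a4=2.226, a0=5.999; τ=−ln(0.4307)/5.999=0.140 → t=0.150; u2·a0=0.4923·5.999=2.953; a1=1.547 < 2.953 ≤ a1+a2=2.996 → R2 fires; C=2 M=8 Y=8
Draw 3: a1=1.768, a2=1.656, a3=0.888, a4=2.544, a0=6.856; τ=−ln(0.7592)/6.856=0.040 → t=0.190; u2·a0=0.8323·6.856=5.706; a1+…+a3=4.312 < 5.706 ≤ a1+…+a4=6.856 → R4 fires; C=3 M=8 Y=7
Draw 4: a1=1.547, a2=1.656, a3=0.777, a4=2.226, a0=6.206; τ=−ln(0.8288)/6.206=0.030 → t=0.220; u2·a0=0.9757·6.206=6.055; a1+…+a3=3.980 < 6.055 ≤ a1+…+a4=6.206 → R4 fires; C=4 M=8 Y=6
Draw 5: a1=1.326, a2=1.656, a3=0.666, a4=1.908, a0=5.556; τ=−ln(0.7307)/5.556=0.056 → t=0.277; u2·a0=0.8027·5.556=4.460; a1+…+a3=3.648 < 4.460 ≤ a1+…+a4=5.556 → R4 fires; C=5 M=8 Y=5
Draw 6: a1=1.105, a2=1.656, a3=0.555, a4=1.590, a0=4.906; τ=−ln(0.4373)/4.906=0.169 → t=0.445; u2·a0=0.7057·4.906=3.462; a1+…+a3=3.316 < 3.462 ≤ a1+…+a4=4.906 → R4 fires; C=6 M=8 Y=4
Draw 7: a1=0.884, a2=1.656, a3=0.444, a4=1.272, a0=4.256; τ=−ln(0.3231)/4.256=0.265 → t=0.711; u2·a0=0.3008·4.256=1.280; a1=0.884 < 1.280 ≤ a1+a2=2.540 → R2 fires; C=6 M=9 Y=5
Draw 8: a1=1.105, a2=1.863, a3=0.555, a4=1.590, a0=5.113; τ=−ln(0.8544)/5.113=0.031 → t=0.742; u2·a0=0.5620·5.113=2.874; a1=1.105 < 2.874 ≤ a1+a2=2.968 → R2 fires; C=6 M=10 Y=6
Draw 9: a1=1.326, a2=2.070, a3=0.666, a4=1.908, a0=5.970; τ=−ln(0.6479)/5.970=0.073 → t=0.814 > T=0.79: stop.
At T=0.79: C=6 M=10 Y=6; the largest is M.

Dominant species at T: M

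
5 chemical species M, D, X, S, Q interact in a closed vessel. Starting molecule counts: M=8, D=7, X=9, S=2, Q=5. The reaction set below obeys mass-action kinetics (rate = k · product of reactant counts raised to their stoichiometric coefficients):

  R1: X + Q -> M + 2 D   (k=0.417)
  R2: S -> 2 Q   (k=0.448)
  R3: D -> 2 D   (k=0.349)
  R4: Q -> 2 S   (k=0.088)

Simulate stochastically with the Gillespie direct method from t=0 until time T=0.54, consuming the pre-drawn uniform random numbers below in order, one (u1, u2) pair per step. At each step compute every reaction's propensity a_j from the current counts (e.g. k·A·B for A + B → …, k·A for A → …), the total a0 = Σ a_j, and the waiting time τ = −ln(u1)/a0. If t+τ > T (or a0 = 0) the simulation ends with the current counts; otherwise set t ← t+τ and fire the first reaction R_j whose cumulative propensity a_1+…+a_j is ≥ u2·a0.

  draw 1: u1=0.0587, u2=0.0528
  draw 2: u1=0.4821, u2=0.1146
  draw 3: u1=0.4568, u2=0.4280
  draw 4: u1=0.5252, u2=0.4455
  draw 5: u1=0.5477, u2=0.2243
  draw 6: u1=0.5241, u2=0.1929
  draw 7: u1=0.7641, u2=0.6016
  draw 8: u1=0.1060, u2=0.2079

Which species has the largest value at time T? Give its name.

t=0.000: M=8 D=7 X=9 S=2 Q=5
Draw 1: a1=18.765, a2=0.896, a3=2.443, a4=0.440, a0=22.544; τ=−ln(0.0587)/22.544=0.126 → t=0.126; u2·a0=0.0528·22.544=1.190 ≤ a1=18.765 → R1 fires; M=9 D=9 X=8 S=2 Q=4
Draw 2: a1=13.344, a2=0.896, a3=3.141, a4=0.352, a0=17.733; τ=−ln(0.4821)/17.733=0.041 → t=0.167; u2·a0=0.1146·17.733=2.032 ≤ a1=13.344 → R1 fires; M=10 D=11 X=7 S=2 Q=3
Draw 3: a1=8.757, a2=0.896, a3=3.839, a4=0.264, a0=13.756; τ=−ln(0.4568)/13.756=0.057 → t=0.224; u2·a0=0.4280·13.756=5.888 ≤ a1=8.757 → R1 fires; M=11 D=13 X=6 S=2 Q=2
Draw 4: a1=5.004, a2=0.896, a3=4.537, a4=0.176, a0=10.613; τ=−ln(0.5252)/10.613=0.061 → t=0.285; u2·a0=0.4455·10.613=4.728 ≤ a1=5.004 → R1 fires; M=12 D=15 X=5 S=2 Q=1
Draw 5: a1=2.085, a2=0.896, a3=5.235, a4=0.088, a0=8.304; τ=−ln(0.5477)/8.304=0.072 → t=0.357; u2·a0=0.2243·8.304=1.863 ≤ a1=2.085 → R1 fires; M=13 D=17 X=4 S=2 Q=0
Draw 6: a1=0.000, a2=0.896, a3=5.933, a4=0.000, a0=6.829; τ=−ln(0.5241)/6.829=0.095 → t=0.452; u2·a0=0.1929·6.829=1.317; a1+a2=0.896 < 1.317 ≤ a1+…+a3=6.829 → R3 fires; M=13 D=18 X=4 S=2 Q=0
Draw 7: a1=0.000, a2=0.896, a3=6.282, a4=0.000, a0=7.178; τ=−ln(0.7641)/7.178=0.037 → t=0.489; u2·a0=0.6016·7.178=4.318; a1+a2=0.896 < 4.318 ≤ a1+…+a3=7.178 → R3 fires; M=13 D=19 X=4 S=2 Q=0
Draw 8: a1=0.000, a2=0.896, a3=6.631, a4=0.000, a0=7.527; τ=−ln(0.1060)/7.527=0.298 → t=0.787 > T=0.54: stop.
At T=0.54: M=13 D=19 X=4 S=2 Q=0; the largest is D.

Dominant species at T: D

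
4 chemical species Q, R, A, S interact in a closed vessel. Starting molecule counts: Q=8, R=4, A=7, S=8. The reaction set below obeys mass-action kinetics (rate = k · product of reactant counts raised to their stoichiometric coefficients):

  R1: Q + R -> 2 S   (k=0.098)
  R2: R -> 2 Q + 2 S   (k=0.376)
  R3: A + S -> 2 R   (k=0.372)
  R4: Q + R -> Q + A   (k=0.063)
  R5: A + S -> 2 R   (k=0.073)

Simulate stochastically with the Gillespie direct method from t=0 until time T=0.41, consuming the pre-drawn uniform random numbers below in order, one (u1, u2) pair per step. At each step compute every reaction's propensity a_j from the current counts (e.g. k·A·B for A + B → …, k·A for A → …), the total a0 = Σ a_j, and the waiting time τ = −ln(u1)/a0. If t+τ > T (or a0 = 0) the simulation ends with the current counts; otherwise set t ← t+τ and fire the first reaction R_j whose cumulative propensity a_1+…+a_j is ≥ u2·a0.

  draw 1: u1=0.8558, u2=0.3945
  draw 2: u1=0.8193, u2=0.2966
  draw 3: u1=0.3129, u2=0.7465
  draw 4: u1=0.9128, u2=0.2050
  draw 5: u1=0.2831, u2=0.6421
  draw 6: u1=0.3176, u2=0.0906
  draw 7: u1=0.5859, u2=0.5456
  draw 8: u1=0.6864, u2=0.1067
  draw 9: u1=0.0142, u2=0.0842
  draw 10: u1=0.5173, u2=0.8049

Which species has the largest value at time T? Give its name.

t=0.000: Q=8 R=4 A=7 S=8
Draw 1: a1=3.136, a2=1.504, a3=20.832, a4=2.016, a5=4.088, a0=31.576; τ=−ln(0.8558)/31.576=0.005 → t=0.005; u2·a0=0.3945·31.576=12.457; a1+a2=4.640 < 12.457 ≤ a1+…+a3=25.472 → R3 fires; Q=8 R=6 A=6 S=7
Draw 2: a1=4.704, a2=2.256, a3=15.624, a4=3.024, a5=3.066, a0=28.674; τ=−ln(0.8193)/28.674=0.007 → t=0.012; u2·a0=0.2966·28.674=8.505; a1+a2=6.960 < 8.505 ≤ a1+…+a3=22.584 → R3 fires; Q=8 R=8 A=5 S=6
Draw 3: a1=6.272, a2=3.008, a3=11.160, a4=4.032, a5=2.190, a0=26.662; τ=−ln(0.3129)/26.662=0.044 → t=0.055; u2·a0=0.7465·26.662=19.903; a1+a2=9.280 < 19.903 ≤ a1+…+a3=20.440 → R3 fires; Q=8 R=10 A=4 S=5
Draw 4: a1=7.840, a2=3.760, a3=7.440, a4=5.040, a5=1.460, a0=25.540; τ=−ln(0.9128)/25.540=0.004 → t=0.059; u2·a0=0.2050·25.540=5.236 ≤ a1=7.840 → R1 fires; Q=7 R=9 A=4 S=7
Draw 5: a1=6.174, a2=3.384, a3=10.416, a4=3.969, a5=2.044, a0=25.987; τ=−ln(0.2831)/25.987=0.049 → t=0.108; u2·a0=0.6421·25.987=16.686; a1+a2=9.558 < 16.686 ≤ a1+…+a3=19.974 → R3 fires; Q=7 R=11 A=3 S=6
Draw 6: a1=7.546, a2=4.136, a3=6.696, a4=4.851, a5=1.314, a0=24.543; τ=−ln(0.3176)/24.543=0.047 → t=0.154; u2·a0=0.0906·24.543=2.224 ≤ a1=7.546 → R1 fires; Q=6 R=10 A=3 S=8
Draw 7: a1=5.880, a2=3.760, a3=8.928, a4=3.780, a5=1.752, a0=24.100; τ=−ln(0.5859)/24.100=0.022 → t=0.177; u2·a0=0.5456·24.100=13.149; a1+a2=9.640 < 13.149 ≤ a1+…+a3=18.568 → R3 fires; Q=6 R=12 A=2 S=7
Draw 8: a1=7.056, a2=4.512, a3=5.208, a4=4.536, a5=1.022, a0=22.334; τ=−ln(0.6864)/22.334=0.017 → t=0.193; u2·a0=0.1067·22.334=2.383 ≤ a1=7.056 → R1 fires; Q=5 R=11 A=2 S=9
Draw 9: a1=5.390, a2=4.136, a3=6.696, a4=3.465, a5=1.314, a0=21.001; τ=−ln(0.0142)/21.001=0.203 → t=0.396; u2·a0=0.0842·21.001=1.768 ≤ a1=5.390 → R1 fires; Q=4 R=10 A=2 S=11
Draw 10: a1=3.920, a2=3.760, a3=8.184, a4=2.520, a5=1.606, a0=19.990; τ=−ln(0.5173)/19.990=0.033 → t=0.429 > T=0.41: stop.
At T=0.41: Q=4 R=10 A=2 S=11; the largest is S.

Dominant species at T: S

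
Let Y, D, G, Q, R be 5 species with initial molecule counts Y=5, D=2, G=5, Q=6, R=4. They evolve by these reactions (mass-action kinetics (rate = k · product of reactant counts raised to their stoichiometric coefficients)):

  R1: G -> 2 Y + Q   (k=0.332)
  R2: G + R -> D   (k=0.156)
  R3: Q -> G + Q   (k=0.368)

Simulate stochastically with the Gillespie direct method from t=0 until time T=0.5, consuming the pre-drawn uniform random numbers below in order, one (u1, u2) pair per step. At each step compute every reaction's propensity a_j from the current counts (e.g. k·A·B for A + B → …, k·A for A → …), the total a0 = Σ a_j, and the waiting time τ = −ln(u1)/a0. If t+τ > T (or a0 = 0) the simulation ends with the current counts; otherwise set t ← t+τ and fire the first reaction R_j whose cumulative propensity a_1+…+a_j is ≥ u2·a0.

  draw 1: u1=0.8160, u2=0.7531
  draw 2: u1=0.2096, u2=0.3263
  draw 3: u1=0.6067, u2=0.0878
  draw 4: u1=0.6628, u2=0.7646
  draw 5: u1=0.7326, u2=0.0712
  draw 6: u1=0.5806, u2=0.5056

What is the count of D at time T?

D at T = 3

t=0.000: Y=5 D=2 G=5 Q=6 R=4
Draw 1: a1=1.660, a2=3.120, a3=2.208, a0=6.988; τ=−ln(0.8160)/6.988=0.029 → t=0.029; u2·a0=0.7531·6.988=5.263; a1+a2=4.780 < 5.263 ≤ a1+…+a3=6.988 → R3 fires; Y=5 D=2 G=6 Q=6 R=4
Draw 2: a1=1.992, a2=3.744, a3=2.208, a0=7.944; τ=−ln(0.2096)/7.944=0.197 → t=0.226; u2·a0=0.3263·7.944=2.592; a1=1.992 < 2.592 ≤ a1+a2=5.736 → R2 fires; Y=5 D=3 G=5 Q=6 R=3
Draw 3: a1=1.660, a2=2.340, a3=2.208, a0=6.208; τ=−ln(0.6067)/6.208=0.080 → t=0.306; u2·a0=0.0878·6.208=0.545 ≤ a1=1.660 → R1 fires; Y=7 D=3 G=4 Q=7 R=3
Draw 4: a1=1.328, a2=1.872, a3=2.576, a0=5.776; τ=−ln(0.6628)/5.776=0.071 → t=0.377; u2·a0=0.7646·5.776=4.416; a1+a2=3.200 < 4.416 ≤ a1+…+a3=5.776 → R3 fires; Y=7 D=3 G=5 Q=7 R=3
Draw 5: a1=1.660, a2=2.340, a3=2.576, a0=6.576; τ=−ln(0.7326)/6.576=0.047 → t=0.425; u2·a0=0.0712·6.576=0.468 ≤ a1=1.660 → R1 fires; Y=9 D=3 G=4 Q=8 R=3
Draw 6: a1=1.328, a2=1.872, a3=2.944, a0=6.144; τ=−ln(0.5806)/6.144=0.088 → t=0.513 > T=0.5: stop.
Read off D at T=0.5: 3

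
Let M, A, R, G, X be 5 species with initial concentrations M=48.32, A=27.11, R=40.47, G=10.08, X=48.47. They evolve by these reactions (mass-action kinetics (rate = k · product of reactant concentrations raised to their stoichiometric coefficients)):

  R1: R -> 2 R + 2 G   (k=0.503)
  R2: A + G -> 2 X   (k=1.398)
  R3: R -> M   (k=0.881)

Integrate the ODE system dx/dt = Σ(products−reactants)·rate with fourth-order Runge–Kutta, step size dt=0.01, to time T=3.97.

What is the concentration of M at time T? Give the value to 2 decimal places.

M at T = 121.61

RK4 with dt=0.01: 397 steps to T=3.97. Trajectory (selected grid times):
t=0.00: M=48.32 A=27.11 R=40.47 G=10.08 X=48.47
t=0.44: M=62.77 A=4.36 R=34.27 G=3.83 X=93.97
t=0.88: M=75.01 A=0.03 R=29.02 G=13.48 X=102.62
t=1.32: M=85.37 A=0.00 R=24.57 G=25.28 X=102.69
t=1.76: M=94.15 A=0.00 R=20.81 G=35.30 X=102.69
t=2.21: M=101.73 A=0.00 R=17.55 G=43.96 X=102.69
t=2.65: M=108.00 A=0.00 R=14.86 G=51.12 X=102.69
t=3.09: M=113.31 A=0.00 R=12.59 G=57.18 X=102.69
t=3.53: M=117.80 A=0.00 R=10.66 G=62.31 X=102.69
t=3.97: M=121.61 A=0.00 R=9.02 G=66.66 X=102.69
Read off M at T=3.97: 121.61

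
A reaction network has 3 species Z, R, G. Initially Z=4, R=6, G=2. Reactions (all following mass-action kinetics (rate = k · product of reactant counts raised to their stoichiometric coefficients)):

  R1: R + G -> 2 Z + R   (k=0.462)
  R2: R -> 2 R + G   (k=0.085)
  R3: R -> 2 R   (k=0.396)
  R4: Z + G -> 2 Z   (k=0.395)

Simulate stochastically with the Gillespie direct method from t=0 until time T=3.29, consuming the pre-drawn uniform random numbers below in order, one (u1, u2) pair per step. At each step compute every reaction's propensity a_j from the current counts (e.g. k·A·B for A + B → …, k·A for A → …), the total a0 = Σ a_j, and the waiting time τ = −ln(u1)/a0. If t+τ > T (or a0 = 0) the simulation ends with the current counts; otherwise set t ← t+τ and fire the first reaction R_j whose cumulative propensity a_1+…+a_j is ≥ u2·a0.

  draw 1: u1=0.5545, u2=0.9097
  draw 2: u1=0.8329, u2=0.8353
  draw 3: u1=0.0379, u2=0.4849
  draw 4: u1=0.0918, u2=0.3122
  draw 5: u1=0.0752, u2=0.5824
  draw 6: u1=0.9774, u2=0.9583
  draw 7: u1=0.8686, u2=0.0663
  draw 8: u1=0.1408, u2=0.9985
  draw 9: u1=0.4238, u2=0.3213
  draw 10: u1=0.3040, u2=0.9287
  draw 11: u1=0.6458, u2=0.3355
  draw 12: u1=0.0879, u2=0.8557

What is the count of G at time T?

G at T = 0

t=0.000: Z=4 R=6 G=2
Draw 1: a1=5.544, a2=0.510, a3=2.376, a4=3.160, a0=11.590; τ=−ln(0.5545)/11.590=0.051 → t=0.051; u2·a0=0.9097·11.590=10.543; a1+…+a3=8.430 < 10.543 ≤ a1+…+a4=11.590 → R4 fires; Z=5 R=6 G=1
Draw 2: a1=2.772, a2=0.510, a3=2.376, a4=1.975, a0=7.633; τ=−ln(0.8329)/7.633=0.024 → t=0.075; u2·a0=0.8353·7.633=6.376; a1+…+a3=5.658 < 6.376 ≤ a1+…+a4=7.633 → R4 fires; Z=6 R=6 G=0
Draw 3: a1=0.000, a2=0.510, a3=2.376, a4=0.000, a0=2.886; τ=−ln(0.0379)/2.886=1.134 → t=1.209; u2·a0=0.4849·2.886=1.399; a1+a2=0.510 < 1.399 ≤ a1+…+a3=2.886 → R3 fires; Z=6 R=7 G=0
Draw 4: a1=0.000, a2=0.595, a3=2.772, a4=0.000, a0=3.367; τ=−ln(0.0918)/3.367=0.709 → t=1.918; u2·a0=0.3122·3.367=1.051; a1+a2=0.595 < 1.051 ≤ a1+…+a3=3.367 → R3 fires; Z=6 R=8 G=0
Draw 5: a1=0.000, a2=0.680, a3=3.168, a4=0.000, a0=3.848; τ=−ln(0.0752)/3.848=0.672 → t=2.591; u2·a0=0.5824·3.848=2.241; a1+a2=0.680 < 2.241 ≤ a1+…+a3=3.848 → R3 fires; Z=6 R=9 G=0
Draw 6: a1=0.000, a2=0.765, a3=3.564, a4=0.000, a0=4.329; τ=−ln(0.9774)/4.329=0.005 → t=2.596; u2·a0=0.9583·4.329=4.148; a1+a2=0.765 < 4.148 ≤ a1+…+a3=4.329 → R3 fires; Z=6 R=10 G=0
Draw 7: a1=0.000, a2=0.850, a3=3.960, a4=0.000, a0=4.810; τ=−ln(0.8686)/4.810=0.029 → t=2.625; u2·a0=0.0663·4.810=0.319; a1=0.000 < 0.319 ≤ a1+a2=0.850 → R2 fires; Z=6 R=11 G=1
Draw 8: a1=5.082, a2=0.935, a3=4.356, a4=2.370, a0=12.743; τ=−ln(0.1408)/12.743=0.154 → t=2.779; u2·a0=0.9985·12.743=12.724; a1+…+a3=10.373 < 12.724 ≤ a1+…+a4=12.743 → R4 fires; Z=7 R=11 G=0
Draw 9: a1=0.000, a2=0.935, a3=4.356, a4=0.000, a0=5.291; τ=−ln(0.4238)/5.291=0.162 → t=2.941; u2·a0=0.3213·5.291=1.700; a1+a2=0.935 < 1.700 ≤ a1+…+a3=5.291 → R3 fires; Z=7 R=12 G=0
Draw 10: a1=0.000, a2=1.020, a3=4.752, a4=0.000, a0=5.772; τ=−ln(0.3040)/5.772=0.206 → t=3.148; u2·a0=0.9287·5.772=5.360; a1+a2=1.020 < 5.360 ≤ a1+…+a3=5.772 → R3 fires; Z=7 R=13 G=0
Draw 11: a1=0.000, a2=1.105, a3=5.148, a4=0.000, a0=6.253; τ=−ln(0.6458)/6.253=0.070 → t=3.217; u2·a0=0.3355·6.253=2.098; a1+a2=1.105 < 2.098 ≤ a1+…+a3=6.253 → R3 fires; Z=7 R=14 G=0
Draw 12: a1=0.000, a2=1.190, a3=5.544, a4=0.000, a0=6.734; τ=−ln(0.0879)/6.734=0.361 → t=3.579 > T=3.29: stop.
Read off G at T=3.29: 0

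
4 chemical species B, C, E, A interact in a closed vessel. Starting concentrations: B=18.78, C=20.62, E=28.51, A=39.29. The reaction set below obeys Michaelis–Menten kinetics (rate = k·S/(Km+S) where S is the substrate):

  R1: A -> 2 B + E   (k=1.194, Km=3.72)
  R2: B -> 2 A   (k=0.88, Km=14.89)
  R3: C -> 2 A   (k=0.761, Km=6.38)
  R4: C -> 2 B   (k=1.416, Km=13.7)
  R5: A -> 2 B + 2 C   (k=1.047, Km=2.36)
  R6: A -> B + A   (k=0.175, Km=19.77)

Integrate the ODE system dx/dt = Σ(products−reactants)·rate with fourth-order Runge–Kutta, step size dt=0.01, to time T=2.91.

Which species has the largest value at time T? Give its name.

RK4 with dt=0.01: 291 steps to T=2.91. Trajectory (selected grid times):
t=0.00: B=18.78 C=20.62 E=28.51 A=39.29
t=0.32: B=20.53 C=20.79 E=28.86 A=39.32
t=0.65: B=22.34 C=20.97 E=29.22 A=39.36
t=0.97: B=24.08 C=21.14 E=29.57 A=39.41
t=1.29: B=25.82 C=21.31 E=29.92 A=39.47
t=1.62: B=27.62 C=21.48 E=30.28 A=39.55
t=1.94: B=29.36 C=21.65 E=30.63 A=39.63
t=2.26: B=31.09 C=21.82 E=30.98 A=39.71
t=2.59: B=32.88 C=21.99 E=31.34 A=39.81
t=2.91: B=34.61 C=22.15 E=31.69 A=39.92
At T=2.91: B=34.61 C=22.15 E=31.69 A=39.92; the largest is A.

Dominant species at T: A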